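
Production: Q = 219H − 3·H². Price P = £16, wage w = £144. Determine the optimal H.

The marginal product of H is MP_H = 219 − 6H.
A price-taking firm hires until the value of the marginal product equals the wage: P·MP_H = w, so 16·(219 − 6H) = 144.
Then 219 − 6H = 9, giving H = 35.

H* = 35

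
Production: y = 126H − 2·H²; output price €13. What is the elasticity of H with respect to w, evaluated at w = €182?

From P·MP_H = w with MP_H = 126 − 4H, labor demand is H(w) = (126 − w/13)/4.
dH/dw = −1/(52) = -1/52.
At w = 182, H = 28, so ε = (dH/dw)·(w/H) = (-1/52)·(182/28) = -0.125.

ε = -0.125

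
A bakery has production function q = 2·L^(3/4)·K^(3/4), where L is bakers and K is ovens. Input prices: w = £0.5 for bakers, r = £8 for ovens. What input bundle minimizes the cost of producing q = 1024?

Cost minimization requires the marginal rate of technical substitution to equal the input-price ratio: MP_L/MP_K = w/r.
Here MP_L/MP_K = (3/4)·(K/L)/(3/4) = (K/L). Setting this equal to 0.5/8 = 0.0625 gives K = 0.0625L.
Substituting into q = 1024: 2·L^(3/4)·(0.0625L)^(3/4) = 1024.
Solving, L = 256 and K = 16.

L* = 256, K* = 16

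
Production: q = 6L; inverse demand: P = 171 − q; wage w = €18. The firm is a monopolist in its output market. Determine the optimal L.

L* = 14

Marginal revenue from the inverse demand is MR = 171 − 2q.
The marginal product is MP_L = 6.
A monopolist hires until marginal revenue product equals the wage: MR·MP_L = w.
(171 − 12L)·6 = 18, so L = 14.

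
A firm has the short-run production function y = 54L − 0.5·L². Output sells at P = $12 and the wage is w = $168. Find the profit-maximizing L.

The marginal product of L is MP_L = 54 − L.
A price-taking firm hires until the value of the marginal product equals the wage: P·MP_L = w, so 12·(54 − L) = 168.
Then 54 − L = 14, giving L = 40.

L* = 40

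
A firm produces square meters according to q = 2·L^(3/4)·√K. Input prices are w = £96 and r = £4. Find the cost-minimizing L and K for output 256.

Cost minimization requires the marginal rate of technical substitution to equal the input-price ratio: MP_L/MP_K = w/r.
Here MP_L/MP_K = (3/4)·(K/L)/(1/2) = 1.5·(K/L). Setting this equal to 96/4 = 24 gives K = 16L.
Substituting into q = 256: 2·L^(3/4)·(16L)^(1/2) = 256.
Solving, L = 16 and K = 256.

L* = 16, K* = 256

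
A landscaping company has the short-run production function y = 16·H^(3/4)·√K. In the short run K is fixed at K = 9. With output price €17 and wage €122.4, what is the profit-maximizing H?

H* = 625

With K = 9, MP_H = (3/4)·16·H^(-1/4)·9^(1/2) = 36·H^(-1/4).
Profit maximization for a price taker requires P·MP_H = w: 17·36·H^(-1/4) = 122.4.
So H^(-1/4) = 0.2, which gives H = 625.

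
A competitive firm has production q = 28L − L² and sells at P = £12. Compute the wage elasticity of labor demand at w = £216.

From P·MP_L = w with MP_L = 28 − 2L, labor demand is L(w) = (28 − w/12)/2.
dL/dw = −1/(24) = -1/24.
At w = 216, L = 5, so ε = (dL/dw)·(w/L) = (-1/24)·(216/5) = -1.8.

ε = -1.8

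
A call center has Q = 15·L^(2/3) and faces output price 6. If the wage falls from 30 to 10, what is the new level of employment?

From P·MP_L = w with MP_L = 10·L^(-1/3), the labor demand is L(w) = (60/w)^(3).
At w = 30: L = 8. At w = 10: L = 216.

L* = 216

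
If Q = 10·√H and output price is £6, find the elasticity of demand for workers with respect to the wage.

ε = -2

MP_H = (1/2)·10·H^(-1/2), so P·MP_H = w gives 30·H^(-1/2) = w.
Solving, H(w) = (30/w)^(2). This is a constant-elasticity form: H ∝ w^(−2), so ε = −2.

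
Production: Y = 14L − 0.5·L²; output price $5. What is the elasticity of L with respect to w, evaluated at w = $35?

From P·MP_L = w with MP_L = 14 − L, labor demand is L(w) = 14 − w/5.
dL/dw = −1/(5) = -0.2.
At w = 35, L = 7, so ε = (dL/dw)·(w/L) = (-0.2)·(35/7) = -1.

ε = -1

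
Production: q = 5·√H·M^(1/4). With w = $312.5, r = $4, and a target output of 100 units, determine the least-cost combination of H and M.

H* = 16, M* = 625

Cost minimization requires the marginal rate of technical substitution to equal the input-price ratio: MP_H/MP_M = w/r.
Here MP_H/MP_M = (1/2)·(M/H)/(1/4) = 2·(M/H). Setting this equal to 312.5/4 = 78.125 gives M = 39.0625H.
Substituting into q = 100: 5·H^(1/2)·(39.0625H)^(1/4) = 100.
Solving, H = 16 and M = 625.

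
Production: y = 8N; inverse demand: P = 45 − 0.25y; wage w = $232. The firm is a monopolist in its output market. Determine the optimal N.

Marginal revenue from the inverse demand is MR = 45 − 0.5y.
The marginal product is MP_N = 8.
A monopolist hires until marginal revenue product equals the wage: MR·MP_N = w.
(45 − 4N)·8 = 232, so N = 4.

N* = 4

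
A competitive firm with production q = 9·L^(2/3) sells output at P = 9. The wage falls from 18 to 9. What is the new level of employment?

From P·MP_L = w with MP_L = 6·L^(-1/3), the labor demand is L(w) = (54/w)^(3).
At w = 18: L = 27. At w = 9: L = 216.

L* = 216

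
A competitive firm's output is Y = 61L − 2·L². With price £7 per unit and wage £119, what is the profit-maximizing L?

L* = 11

The marginal product of L is MP_L = 61 − 4L.
A price-taking firm hires until the value of the marginal product equals the wage: P·MP_L = w, so 7·(61 − 4L) = 119.
Then 61 − 4L = 17, giving L = 11.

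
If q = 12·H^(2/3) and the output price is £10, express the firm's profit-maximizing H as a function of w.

MP_H = (2/3)·12·H^(-1/3) = 8·H^(-1/3).
Setting P·MP_H = w: 80·H^(-1/3) = w.
Solving for H: H^(-1/3) = w/80, so H = (80/w)^(3).

H(w) = 512000/w³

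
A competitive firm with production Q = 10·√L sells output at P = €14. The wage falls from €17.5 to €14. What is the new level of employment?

From P·MP_L = w with MP_L = 5·L^(-1/2), the labor demand is L(w) = (70/w)^(2).
At w = 17.5: L = 16. At w = 14: L = 25.

L* = 25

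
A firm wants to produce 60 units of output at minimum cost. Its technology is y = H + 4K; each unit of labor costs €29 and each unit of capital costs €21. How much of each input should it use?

H* = 0, K* = 15

The inputs are perfect substitutes, so the firm uses whichever has the lower cost per unit of output.
Cost per unit of output via H is 29; via K it is 5.25. K is cheaper.
Producing y = 60 with K alone: H = 0, K = 15.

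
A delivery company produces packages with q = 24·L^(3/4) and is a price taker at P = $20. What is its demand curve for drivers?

MP_L = (3/4)·24·L^(-1/4) = 18·L^(-1/4).
Setting P·MP_L = w: 360·L^(-1/4) = w.
Solving for L: L^(-1/4) = w/360, so L = (360/w)^(4).

L(w) = (360/w)^(4)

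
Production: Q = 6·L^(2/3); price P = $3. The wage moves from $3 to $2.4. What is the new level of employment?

From P·MP_L = w with MP_L = 4·L^(-1/3), the labor demand is L(w) = (12/w)^(3).
At w = 3: L = 64. At w = 2.4: L = 125.

L* = 125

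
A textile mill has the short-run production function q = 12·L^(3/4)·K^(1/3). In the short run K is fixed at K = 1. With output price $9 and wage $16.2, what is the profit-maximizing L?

With K = 1, MP_L = (3/4)·12·L^(-1/4)·1^(1/3) = 9·L^(-1/4).
Profit maximization for a price taker requires P·MP_L = w: 9·9·L^(-1/4) = 16.2.
So L^(-1/4) = 0.2, which gives L = 625.

L* = 625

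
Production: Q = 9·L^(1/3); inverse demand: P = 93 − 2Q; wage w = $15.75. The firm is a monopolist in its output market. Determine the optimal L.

Marginal revenue from the inverse demand is MR = 93 − 4Q.
The marginal product is MP_L = 3·L^(-2/3).
A monopolist hires until marginal revenue product equals the wage: MR·MP_L = w.
At L, Q = 9·L^(1/3). Substituting and solving: (93 − 36·L^(1/3))·3·L^(-2/3) = 15.75 gives L = 8.

L* = 8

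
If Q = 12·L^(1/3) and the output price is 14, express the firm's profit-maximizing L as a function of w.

L(w) = (56/w)^(3/2)

MP_L = (1/3)·12·L^(-2/3) = 4·L^(-2/3).
Setting P·MP_L = w: 56·L^(-2/3) = w.
Solving for L: L^(-2/3) = w/56, so L = (56/w)^(3/2).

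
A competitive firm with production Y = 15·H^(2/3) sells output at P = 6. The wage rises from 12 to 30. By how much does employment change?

From P·MP_H = w with MP_H = 10·H^(-1/3), the labor demand is H(w) = (60/w)^(3).
At w = 12: H = 125. At w = 30: H = 8.
ΔH = 8 − 125 = -117.

ΔH = -117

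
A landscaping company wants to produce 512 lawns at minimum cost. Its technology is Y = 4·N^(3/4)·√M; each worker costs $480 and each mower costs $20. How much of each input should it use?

Cost minimization requires the marginal rate of technical substitution to equal the input-price ratio: MP_N/MP_M = w/r.
Here MP_N/MP_M = (3/4)·(M/N)/(1/2) = 1.5·(M/N). Setting this equal to 480/20 = 24 gives M = 16N.
Substituting into Y = 512: 4·N^(3/4)·(16N)^(1/2) = 512.
Solving, N = 16 and M = 256.

N* = 16, M* = 256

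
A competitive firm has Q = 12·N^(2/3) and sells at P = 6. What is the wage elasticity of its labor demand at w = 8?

ε = -3

MP_N = (2/3)·12·N^(-1/3), so P·MP_N = w gives 48·N^(-1/3) = w.
Solving, N(w) = (48/w)^(3). This is a constant-elasticity form: N ∝ w^(−3), so ε = −3.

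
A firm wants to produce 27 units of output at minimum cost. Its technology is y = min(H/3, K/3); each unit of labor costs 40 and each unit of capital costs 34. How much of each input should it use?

With a fixed-proportions technology, the cost-minimizing bundle uses no slack in either input: H/3 = K/3 = y.
So H = 3·27 = 81 and K = 3·27 = 81.

H* = 81, K* = 81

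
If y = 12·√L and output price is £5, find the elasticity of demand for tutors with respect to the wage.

MP_L = (1/2)·12·L^(-1/2), so P·MP_L = w gives 30·L^(-1/2) = w.
Solving, L(w) = (30/w)^(2). This is a constant-elasticity form: L ∝ w^(−2), so ε = −2.

ε = -2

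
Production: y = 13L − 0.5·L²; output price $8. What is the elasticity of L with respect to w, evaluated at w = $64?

From P·MP_L = w with MP_L = 13 − L, labor demand is L(w) = 13 − w/8.
dL/dw = −1/(8) = -0.125.
At w = 64, L = 5, so ε = (dL/dw)·(w/L) = (-0.125)·(64/5) = -1.6.

ε = -1.6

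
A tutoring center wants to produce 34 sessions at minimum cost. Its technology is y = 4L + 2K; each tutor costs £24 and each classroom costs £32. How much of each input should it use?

L* = 8.5, K* = 0

The inputs are perfect substitutes, so the firm uses whichever has the lower cost per unit of output.
Cost per unit of output via L is w/4 = 6; via K it is r/2 = 16. L is cheaper.
Producing y = 34 with L alone: L = 8.5, K = 0.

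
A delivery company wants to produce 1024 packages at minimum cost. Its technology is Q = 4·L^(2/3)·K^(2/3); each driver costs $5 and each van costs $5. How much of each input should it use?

L* = 64, K* = 64

Cost minimization requires the marginal rate of technical substitution to equal the input-price ratio: MP_L/MP_K = w/r.
Here MP_L/MP_K = (2/3)·(K/L)/(2/3) = (K/L). Setting this equal to 5/5 = 1 gives K = L.
Substituting into Q = 1024: 4·L^(2/3)·(L)^(2/3) = 1024.
Solving, L = 64 and K = 64.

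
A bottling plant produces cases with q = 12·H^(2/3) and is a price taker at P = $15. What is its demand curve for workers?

H(w) = 1728000/w³

MP_H = (2/3)·12·H^(-1/3) = 8·H^(-1/3).
Setting P·MP_H = w: 120·H^(-1/3) = w.
Solving for H: H^(-1/3) = w/120, so H = (120/w)^(3).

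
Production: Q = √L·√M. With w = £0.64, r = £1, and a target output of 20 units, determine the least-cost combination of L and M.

Cost minimization requires the marginal rate of technical substitution to equal the input-price ratio: MP_L/MP_M = w/r.
Here MP_L/MP_M = (1/2)·(M/L)/(1/2) = (M/L). Setting this equal to 0.64/1 = 0.64 gives M = 0.64L.
Substituting into Q = 20: L^(1/2)·(0.64L)^(1/2) = 20.
Solving, L = 25 and M = 16.

L* = 25, M* = 16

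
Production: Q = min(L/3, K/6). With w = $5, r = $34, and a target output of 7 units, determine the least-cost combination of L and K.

L* = 21, K* = 42

With a fixed-proportions technology, the cost-minimizing bundle uses no slack in either input: L/3 = K/6 = Q.
So L = 3·7 = 21 and K = 6·7 = 42.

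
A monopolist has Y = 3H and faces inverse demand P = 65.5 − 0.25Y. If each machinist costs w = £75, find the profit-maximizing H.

Marginal revenue from the inverse demand is MR = 65.5 − 0.5Y.
The marginal product is MP_H = 3.
A monopolist hires until marginal revenue product equals the wage: MR·MP_H = w.
(65.5 − 1.5H)·3 = 75, so H = 27.

H* = 27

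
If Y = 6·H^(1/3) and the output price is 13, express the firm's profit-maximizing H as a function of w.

H(w) = (26/w)^(3/2)

MP_H = (1/3)·6·H^(-2/3) = 2·H^(-2/3).
Setting P·MP_H = w: 26·H^(-2/3) = w.
Solving for H: H^(-2/3) = w/26, so H = (26/w)^(3/2).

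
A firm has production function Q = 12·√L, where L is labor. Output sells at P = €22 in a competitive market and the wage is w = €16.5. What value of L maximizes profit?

L* = 64

MP_L = (1/2)·12·L^(-1/2) = 6·L^(-1/2).
Profit maximization for a price taker requires P·MP_L = w: 22·6·L^(-1/2) = 16.5.
So L^(-1/2) = 0.125, which gives L = 64.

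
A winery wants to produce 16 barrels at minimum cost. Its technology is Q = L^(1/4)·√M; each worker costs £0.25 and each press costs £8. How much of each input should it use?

Cost minimization requires the marginal rate of technical substitution to equal the input-price ratio: MP_L/MP_M = w/r.
Here MP_L/MP_M = (1/4)·(M/L)/(1/2) = 0.5·(M/L). Setting this equal to 0.25/8 = 0.03125 gives M = 0.0625L.
Substituting into Q = 16: L^(1/4)·(0.0625L)^(1/2) = 16.
Solving, L = 256 and M = 16.

L* = 256, M* = 16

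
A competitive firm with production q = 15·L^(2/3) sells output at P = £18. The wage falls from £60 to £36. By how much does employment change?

From P·MP_L = w with MP_L = 10·L^(-1/3), the labor demand is L(w) = (180/w)^(3).
At w = 60: L = 27. At w = 36: L = 125.
ΔL = 125 − 27 = 98.

ΔL = 98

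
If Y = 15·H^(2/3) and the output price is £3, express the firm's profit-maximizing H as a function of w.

MP_H = (2/3)·15·H^(-1/3) = 10·H^(-1/3).
Setting P·MP_H = w: 30·H^(-1/3) = w.
Solving for H: H^(-1/3) = w/30, so H = (30/w)^(3).

H(w) = 27000/w³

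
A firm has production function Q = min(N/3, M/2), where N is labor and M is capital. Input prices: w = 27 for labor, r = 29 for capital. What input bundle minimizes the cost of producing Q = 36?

N* = 108, M* = 72

With a fixed-proportions technology, the cost-minimizing bundle uses no slack in either input: N/3 = M/2 = Q.
So N = 3·36 = 108 and M = 2·36 = 72.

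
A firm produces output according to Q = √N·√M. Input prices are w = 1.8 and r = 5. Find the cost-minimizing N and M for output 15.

Cost minimization requires the marginal rate of technical substitution to equal the input-price ratio: MP_N/MP_M = w/r.
Here MP_N/MP_M = (1/2)·(M/N)/(1/2) = (M/N). Setting this equal to 1.8/5 = 0.36 gives M = 0.36N.
Substituting into Q = 15: N^(1/2)·(0.36N)^(1/2) = 15.
Solving, N = 25 and M = 9.

N* = 25, M* = 9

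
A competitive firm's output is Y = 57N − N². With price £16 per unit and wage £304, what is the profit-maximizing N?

N* = 19

The marginal product of N is MP_N = 57 − 2N.
A price-taking firm hires until the value of the marginal product equals the wage: P·MP_N = w, so 16·(57 − 2N) = 304.
Then 57 − 2N = 19, giving N = 19.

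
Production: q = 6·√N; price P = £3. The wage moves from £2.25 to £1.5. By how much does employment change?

From P·MP_N = w with MP_N = 3·N^(-1/2), the labor demand is N(w) = (9/w)^(2).
At w = 2.25: N = 16. At w = 1.5: N = 36.
ΔN = 36 − 16 = 20.

ΔN = 20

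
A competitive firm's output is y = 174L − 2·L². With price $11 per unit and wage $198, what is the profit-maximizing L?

L* = 39

The marginal product of L is MP_L = 174 − 4L.
A price-taking firm hires until the value of the marginal product equals the wage: P·MP_L = w, so 11·(174 − 4L) = 198.
Then 174 − 4L = 18, giving L = 39.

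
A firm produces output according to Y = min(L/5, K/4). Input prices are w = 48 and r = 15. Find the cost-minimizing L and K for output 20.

L* = 100, K* = 80

With a fixed-proportions technology, the cost-minimizing bundle uses no slack in either input: L/5 = K/4 = Y.
So L = 5·20 = 100 and K = 4·20 = 80.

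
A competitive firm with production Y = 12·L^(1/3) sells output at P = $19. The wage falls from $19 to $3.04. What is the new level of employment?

L* = 125

From P·MP_L = w with MP_L = 4·L^(-2/3), the labor demand is L(w) = (76/w)^(3/2).
At w = 19: L = 8. At w = 3.04: L = 125.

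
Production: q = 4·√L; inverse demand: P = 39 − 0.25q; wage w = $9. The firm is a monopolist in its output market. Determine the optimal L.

Marginal revenue from the inverse demand is MR = 39 − 0.5q.
The marginal product is MP_L = 2·L^(-1/2).
A monopolist hires until marginal revenue product equals the wage: MR·MP_L = w.
At L, q = 4·√L. Substituting and solving: (39 − 2·√L)·2·L^(-1/2) = 9 gives L = 36.

L* = 36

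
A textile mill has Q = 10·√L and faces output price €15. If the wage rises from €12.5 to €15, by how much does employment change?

From P·MP_L = w with MP_L = 5·L^(-1/2), the labor demand is L(w) = (75/w)^(2).
At w = 12.5: L = 36. At w = 15: L = 25.
ΔL = 25 − 36 = -11.

ΔL = -11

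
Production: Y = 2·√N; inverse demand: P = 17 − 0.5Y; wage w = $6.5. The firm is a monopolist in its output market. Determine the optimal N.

N* = 4

Marginal revenue from the inverse demand is MR = 17 − Y.
The marginal product is MP_N = N^(-1/2).
A monopolist hires until marginal revenue product equals the wage: MR·MP_N = w.
At N, Y = 2·√N. Substituting and solving: (17 − 2·√N)·N^(-1/2) = 6.5 gives N = 4.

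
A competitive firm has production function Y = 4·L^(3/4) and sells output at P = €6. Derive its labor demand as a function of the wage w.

MP_L = (3/4)·4·L^(-1/4) = 3·L^(-1/4).
Setting P·MP_L = w: 18·L^(-1/4) = w.
Solving for L: L^(-1/4) = w/18, so L = (18/w)^(4).

L(w) = 104976/w^(4)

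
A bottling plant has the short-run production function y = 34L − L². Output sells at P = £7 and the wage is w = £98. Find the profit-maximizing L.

L* = 10

The marginal product of L is MP_L = 34 − 2L.
A price-taking firm hires until the value of the marginal product equals the wage: P·MP_L = w, so 7·(34 − 2L) = 98.
Then 34 − 2L = 14, giving L = 10.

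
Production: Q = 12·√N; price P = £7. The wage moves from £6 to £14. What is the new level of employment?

From P·MP_N = w with MP_N = 6·N^(-1/2), the labor demand is N(w) = (42/w)^(2).
At w = 6: N = 49. At w = 14: N = 9.

N* = 9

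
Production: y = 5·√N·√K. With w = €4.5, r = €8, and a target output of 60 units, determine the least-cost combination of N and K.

Cost minimization requires the marginal rate of technical substitution to equal the input-price ratio: MP_N/MP_K = w/r.
Here MP_N/MP_K = (1/2)·(K/N)/(1/2) = (K/N). Setting this equal to 4.5/8 = 0.5625 gives K = 0.5625N.
Substituting into y = 60: 5·N^(1/2)·(0.5625N)^(1/2) = 60.
Solving, N = 16 and K = 9.

N* = 16, K* = 9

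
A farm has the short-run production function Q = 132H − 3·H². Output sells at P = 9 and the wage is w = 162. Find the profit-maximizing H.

The marginal product of H is MP_H = 132 − 6H.
A price-taking firm hires until the value of the marginal product equals the wage: P·MP_H = w, so 9·(132 − 6H) = 162.
Then 132 − 6H = 18, giving H = 19.

H* = 19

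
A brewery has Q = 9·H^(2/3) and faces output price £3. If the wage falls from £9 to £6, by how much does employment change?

ΔH = 19

From P·MP_H = w with MP_H = 6·H^(-1/3), the labor demand is H(w) = (18/w)^(3).
At w = 9: H = 8. At w = 6: H = 27.
ΔH = 27 − 8 = 19.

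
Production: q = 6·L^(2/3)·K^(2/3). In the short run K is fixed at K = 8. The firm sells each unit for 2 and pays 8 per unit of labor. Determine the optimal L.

L* = 64

With K = 8, MP_L = (2/3)·6·L^(-1/3)·8^(2/3) = 16·L^(-1/3).
Profit maximization for a price taker requires P·MP_L = w: 2·16·L^(-1/3) = 8.
So L^(-1/3) = 0.25, which gives L = 64.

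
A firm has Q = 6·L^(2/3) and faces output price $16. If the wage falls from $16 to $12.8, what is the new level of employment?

From P·MP_L = w with MP_L = 4·L^(-1/3), the labor demand is L(w) = (64/w)^(3).
At w = 16: L = 64. At w = 12.8: L = 125.

L* = 125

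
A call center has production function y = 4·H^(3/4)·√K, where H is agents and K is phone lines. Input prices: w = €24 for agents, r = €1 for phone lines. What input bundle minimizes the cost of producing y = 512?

Cost minimization requires the marginal rate of technical substitution to equal the input-price ratio: MP_H/MP_K = w/r.
Here MP_H/MP_K = (3/4)·(K/H)/(1/2) = 1.5·(K/H). Setting this equal to 24/1 = 24 gives K = 16H.
Substituting into y = 512: 4·H^(3/4)·(16H)^(1/2) = 512.
Solving, H = 16 and K = 256.

H* = 16, K* = 256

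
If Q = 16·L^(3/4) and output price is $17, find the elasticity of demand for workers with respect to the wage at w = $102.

MP_L = (3/4)·16·L^(-1/4), so P·MP_L = w gives 204·L^(-1/4) = w.
Solving, L(w) = (204/w)^(4). This is a constant-elasticity form: L ∝ w^(−4), so ε = −4.

ε = -4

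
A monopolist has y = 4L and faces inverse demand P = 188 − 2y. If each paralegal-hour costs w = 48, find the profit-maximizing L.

L* = 11

Marginal revenue from the inverse demand is MR = 188 − 4y.
The marginal product is MP_L = 4.
A monopolist hires until marginal revenue product equals the wage: MR·MP_L = w.
(188 − 16L)·4 = 48, so L = 11.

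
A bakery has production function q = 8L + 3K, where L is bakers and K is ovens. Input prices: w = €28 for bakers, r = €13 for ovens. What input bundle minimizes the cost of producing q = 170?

L* = 21.25, K* = 0

The inputs are perfect substitutes, so the firm uses whichever has the lower cost per unit of output.
Cost per unit of output via L is w/8 = 3.5; via K it is r/3 = 13/3. L is cheaper.
Producing q = 170 with L alone: L = 21.25, K = 0.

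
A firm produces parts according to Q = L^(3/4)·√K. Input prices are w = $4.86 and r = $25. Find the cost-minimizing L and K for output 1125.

L* = 625, K* = 81

Cost minimization requires the marginal rate of technical substitution to equal the input-price ratio: MP_L/MP_K = w/r.
Here MP_L/MP_K = (3/4)·(K/L)/(1/2) = 1.5·(K/L). Setting this equal to 4.86/25 = 0.1944 gives K = 0.1296L.
Substituting into Q = 1125: L^(3/4)·(0.1296L)^(1/2) = 1125.
Solving, L = 625 and K = 81.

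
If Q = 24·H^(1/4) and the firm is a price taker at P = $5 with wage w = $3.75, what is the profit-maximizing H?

MP_H = (1/4)·24·H^(-3/4) = 6·H^(-3/4).
Profit maximization for a price taker requires P·MP_H = w: 5·6·H^(-3/4) = 3.75.
So H^(-3/4) = 0.125, which gives H = 16.

H* = 16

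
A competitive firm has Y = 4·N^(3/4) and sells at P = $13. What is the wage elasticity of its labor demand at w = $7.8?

MP_N = (3/4)·4·N^(-1/4), so P·MP_N = w gives 39·N^(-1/4) = w.
Solving, N(w) = (39/w)^(4). This is a constant-elasticity form: N ∝ w^(−4), so ε = −4.

ε = -4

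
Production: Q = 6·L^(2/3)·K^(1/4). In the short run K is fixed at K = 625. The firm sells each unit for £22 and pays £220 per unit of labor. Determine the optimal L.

L* = 8

With K = 625, MP_L = (2/3)·6·L^(-1/3)·625^(1/4) = 20·L^(-1/3).
Profit maximization for a price taker requires P·MP_L = w: 22·20·L^(-1/3) = 220.
So L^(-1/3) = 0.5, which gives L = 8.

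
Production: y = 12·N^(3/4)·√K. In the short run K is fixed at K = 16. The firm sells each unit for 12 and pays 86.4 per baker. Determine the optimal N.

N* = 625

With K = 16, MP_N = (3/4)·12·N^(-1/4)·16^(1/2) = 36·N^(-1/4).
Profit maximization for a price taker requires P·MP_N = w: 12·36·N^(-1/4) = 86.4.
So N^(-1/4) = 0.2, which gives N = 625.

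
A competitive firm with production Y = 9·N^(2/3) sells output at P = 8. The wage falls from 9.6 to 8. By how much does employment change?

From P·MP_N = w with MP_N = 6·N^(-1/3), the labor demand is N(w) = (48/w)^(3).
At w = 9.6: N = 125. At w = 8: N = 216.
ΔN = 216 − 125 = 91.

ΔN = 91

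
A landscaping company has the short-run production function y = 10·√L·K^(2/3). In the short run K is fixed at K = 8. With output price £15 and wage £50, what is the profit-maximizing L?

L* = 36

With K = 8, MP_L = (1/2)·10·L^(-1/2)·8^(2/3) = 20·L^(-1/2).
Profit maximization for a price taker requires P·MP_L = w: 15·20·L^(-1/2) = 50.
So L^(-1/2) = 1/6, which gives L = 36.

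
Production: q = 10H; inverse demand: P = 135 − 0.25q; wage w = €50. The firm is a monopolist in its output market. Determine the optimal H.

Marginal revenue from the inverse demand is MR = 135 − 0.5q.
The marginal product is MP_H = 10.
A monopolist hires until marginal revenue product equals the wage: MR·MP_H = w.
(135 − 5H)·10 = 50, so H = 26.

H* = 26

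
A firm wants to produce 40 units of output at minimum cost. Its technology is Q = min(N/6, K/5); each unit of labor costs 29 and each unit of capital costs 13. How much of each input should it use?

With a fixed-proportions technology, the cost-minimizing bundle uses no slack in either input: N/6 = K/5 = Q.
So N = 6·40 = 240 and K = 5·40 = 200.

N* = 240, K* = 200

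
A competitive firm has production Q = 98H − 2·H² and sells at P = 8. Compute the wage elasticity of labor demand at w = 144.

From P·MP_H = w with MP_H = 98 − 4H, labor demand is H(w) = (98 − w/8)/4.
dH/dw = −1/(32) = -0.03125.
At w = 144, H = 20, so ε = (dH/dw)·(w/H) = (-0.03125)·(144/20) = -0.225.

ε = -0.225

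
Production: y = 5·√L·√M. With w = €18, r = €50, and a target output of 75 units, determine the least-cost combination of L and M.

Cost minimization requires the marginal rate of technical substitution to equal the input-price ratio: MP_L/MP_M = w/r.
Here MP_L/MP_M = (1/2)·(M/L)/(1/2) = (M/L). Setting this equal to 18/50 = 0.36 gives M = 0.36L.
Substituting into y = 75: 5·L^(1/2)·(0.36L)^(1/2) = 75.
Solving, L = 25 and M = 9.

L* = 25, M* = 9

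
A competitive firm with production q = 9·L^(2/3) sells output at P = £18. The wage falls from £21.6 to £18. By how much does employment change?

From P·MP_L = w with MP_L = 6·L^(-1/3), the labor demand is L(w) = (108/w)^(3).
At w = 21.6: L = 125. At w = 18: L = 216.
ΔL = 216 − 125 = 91.

ΔL = 91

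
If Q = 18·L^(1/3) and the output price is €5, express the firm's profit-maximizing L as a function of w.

L(w) = (30/w)^(3/2)

MP_L = (1/3)·18·L^(-2/3) = 6·L^(-2/3).
Setting P·MP_L = w: 30·L^(-2/3) = w.
Solving for L: L^(-2/3) = w/30, so L = (30/w)^(3/2).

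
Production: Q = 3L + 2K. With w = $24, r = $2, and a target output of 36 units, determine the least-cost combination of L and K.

L* = 0, K* = 18

The inputs are perfect substitutes, so the firm uses whichever has the lower cost per unit of output.
Cost per unit of output via L is w/3 = 8; via K it is r/2 = 1. K is cheaper.
Producing Q = 36 with K alone: L = 0, K = 18.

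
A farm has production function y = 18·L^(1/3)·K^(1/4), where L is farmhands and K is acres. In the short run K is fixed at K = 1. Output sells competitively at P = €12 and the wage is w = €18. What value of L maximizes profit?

L* = 8

With K = 1, MP_L = (1/3)·18·L^(-2/3)·1^(1/4) = 6·L^(-2/3).
Profit maximization for a price taker requires P·MP_L = w: 12·6·L^(-2/3) = 18.
So L^(-2/3) = 0.25, which gives L = 8.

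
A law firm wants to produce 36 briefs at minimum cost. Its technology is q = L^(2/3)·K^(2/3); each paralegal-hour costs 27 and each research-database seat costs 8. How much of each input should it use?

Cost minimization requires the marginal rate of technical substitution to equal the input-price ratio: MP_L/MP_K = w/r.
Here MP_L/MP_K = (2/3)·(K/L)/(2/3) = (K/L). Setting this equal to 27/8 = 3.375 gives K = 3.375L.
Substituting into q = 36: L^(2/3)·(3.375L)^(2/3) = 36.
Solving, L = 8 and K = 27.

L* = 8, K* = 27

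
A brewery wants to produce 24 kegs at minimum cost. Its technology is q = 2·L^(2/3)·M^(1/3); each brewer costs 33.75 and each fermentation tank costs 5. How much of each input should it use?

L* = 8, M* = 27

Cost minimization requires the marginal rate of technical substitution to equal the input-price ratio: MP_L/MP_M = w/r.
Here MP_L/MP_M = (2/3)·(M/L)/(1/3) = 2·(M/L). Setting this equal to 33.75/5 = 6.75 gives M = 3.375L.
Substituting into q = 24: 2·L^(2/3)·(3.375L)^(1/3) = 24.
Solving, L = 8 and M = 27.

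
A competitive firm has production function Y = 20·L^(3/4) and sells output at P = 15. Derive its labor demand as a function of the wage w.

L(w) = (225/w)^(4)

MP_L = (3/4)·20·L^(-1/4) = 15·L^(-1/4).
Setting P·MP_L = w: 225·L^(-1/4) = w.
Solving for L: L^(-1/4) = w/225, so L = (225/w)^(4).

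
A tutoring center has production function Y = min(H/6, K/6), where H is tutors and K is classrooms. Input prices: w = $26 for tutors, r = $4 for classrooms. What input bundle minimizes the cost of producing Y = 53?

With a fixed-proportions technology, the cost-minimizing bundle uses no slack in either input: H/6 = K/6 = Y.
So H = 6·53 = 318 and K = 6·53 = 318.

H* = 318, K* = 318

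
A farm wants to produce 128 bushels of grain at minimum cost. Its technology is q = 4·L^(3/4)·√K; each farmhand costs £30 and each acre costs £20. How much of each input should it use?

Cost minimization requires the marginal rate of technical substitution to equal the input-price ratio: MP_L/MP_K = w/r.
Here MP_L/MP_K = (3/4)·(K/L)/(1/2) = 1.5·(K/L). Setting this equal to 30/20 = 1.5 gives K = L.
Substituting into q = 128: 4·L^(3/4)·(L)^(1/2) = 128.
Solving, L = 16 and K = 16.

L* = 16, K* = 16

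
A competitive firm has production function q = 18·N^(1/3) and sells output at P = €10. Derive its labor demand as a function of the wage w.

MP_N = (1/3)·18·N^(-2/3) = 6·N^(-2/3).
Setting P·MP_N = w: 60·N^(-2/3) = w.
Solving for N: N^(-2/3) = w/60, so N = (60/w)^(3/2).

N(w) = (60/w)^(3/2)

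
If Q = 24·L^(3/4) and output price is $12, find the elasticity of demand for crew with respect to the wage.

MP_L = (3/4)·24·L^(-1/4), so P·MP_L = w gives 216·L^(-1/4) = w.
Solving, L(w) = (216/w)^(4). This is a constant-elasticity form: L ∝ w^(−4), so ε = −4.

ε = -4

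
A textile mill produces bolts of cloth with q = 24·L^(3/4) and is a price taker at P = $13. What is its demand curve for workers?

L(w) = (234/w)^(4)

MP_L = (3/4)·24·L^(-1/4) = 18·L^(-1/4).
Setting P·MP_L = w: 234·L^(-1/4) = w.
Solving for L: L^(-1/4) = w/234, so L = (234/w)^(4).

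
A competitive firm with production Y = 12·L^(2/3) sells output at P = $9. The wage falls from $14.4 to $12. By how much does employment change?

ΔL = 91

From P·MP_L = w with MP_L = 8·L^(-1/3), the labor demand is L(w) = (72/w)^(3).
At w = 14.4: L = 125. At w = 12: L = 216.
ΔL = 216 − 125 = 91.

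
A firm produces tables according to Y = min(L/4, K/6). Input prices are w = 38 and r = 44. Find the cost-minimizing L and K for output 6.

L* = 24, K* = 36

With a fixed-proportions technology, the cost-minimizing bundle uses no slack in either input: L/4 = K/6 = Y.
So L = 4·6 = 24 and K = 6·6 = 36.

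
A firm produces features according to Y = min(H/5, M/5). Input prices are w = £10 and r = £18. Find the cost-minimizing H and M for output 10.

With a fixed-proportions technology, the cost-minimizing bundle uses no slack in either input: H/5 = M/5 = Y.
So H = 5·10 = 50 and M = 5·10 = 50.

H* = 50, M* = 50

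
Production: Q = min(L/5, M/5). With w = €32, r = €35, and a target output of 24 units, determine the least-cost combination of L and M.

With a fixed-proportions technology, the cost-minimizing bundle uses no slack in either input: L/5 = M/5 = Q.
So L = 5·24 = 120 and M = 5·24 = 120.

L* = 120, M* = 120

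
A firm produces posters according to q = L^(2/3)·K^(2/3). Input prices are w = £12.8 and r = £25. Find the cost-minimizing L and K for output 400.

Cost minimization requires the marginal rate of technical substitution to equal the input-price ratio: MP_L/MP_K = w/r.
Here MP_L/MP_K = (2/3)·(K/L)/(2/3) = (K/L). Setting this equal to 12.8/25 = 0.512 gives K = 0.512L.
Substituting into q = 400: L^(2/3)·(0.512L)^(2/3) = 400.
Solving, L = 125 and K = 64.

L* = 125, K* = 64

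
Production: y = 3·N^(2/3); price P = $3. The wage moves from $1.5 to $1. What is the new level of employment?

N* = 216

From P·MP_N = w with MP_N = 2·N^(-1/3), the labor demand is N(w) = (6/w)^(3).
At w = 1.5: N = 64. At w = 1: N = 216.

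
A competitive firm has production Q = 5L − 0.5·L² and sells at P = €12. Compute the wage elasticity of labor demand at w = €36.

From P·MP_L = w with MP_L = 5 − L, labor demand is L(w) = 5 − w/12.
dL/dw = −1/(12) = -1/12.
At w = 36, L = 2, so ε = (dL/dw)·(w/L) = (-1/12)·(36/2) = -1.5.

ε = -1.5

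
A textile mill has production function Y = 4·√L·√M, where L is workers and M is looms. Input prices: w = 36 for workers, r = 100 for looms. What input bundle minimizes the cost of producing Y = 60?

Cost minimization requires the marginal rate of technical substitution to equal the input-price ratio: MP_L/MP_M = w/r.
Here MP_L/MP_M = (1/2)·(M/L)/(1/2) = (M/L). Setting this equal to 36/100 = 0.36 gives M = 0.36L.
Substituting into Y = 60: 4·L^(1/2)·(0.36L)^(1/2) = 60.
Solving, L = 25 and M = 9.

L* = 25, M* = 9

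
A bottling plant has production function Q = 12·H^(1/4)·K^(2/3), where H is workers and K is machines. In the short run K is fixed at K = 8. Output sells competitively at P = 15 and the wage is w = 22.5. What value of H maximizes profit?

With K = 8, MP_H = (1/4)·12·H^(-3/4)·8^(2/3) = 12·H^(-3/4).
Profit maximization for a price taker requires P·MP_H = w: 15·12·H^(-3/4) = 22.5.
So H^(-3/4) = 0.125, which gives H = 16.

H* = 16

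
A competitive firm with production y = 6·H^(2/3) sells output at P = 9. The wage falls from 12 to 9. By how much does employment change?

From P·MP_H = w with MP_H = 4·H^(-1/3), the labor demand is H(w) = (36/w)^(3).
At w = 12: H = 27. At w = 9: H = 64.
ΔH = 64 − 27 = 37.

ΔH = 37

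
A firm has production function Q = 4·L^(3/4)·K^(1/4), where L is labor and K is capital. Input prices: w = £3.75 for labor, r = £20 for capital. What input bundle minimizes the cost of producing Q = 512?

L* = 256, K* = 16

Cost minimization requires the marginal rate of technical substitution to equal the input-price ratio: MP_L/MP_K = w/r.
Here MP_L/MP_K = (3/4)·(K/L)/(1/4) = 3·(K/L). Setting this equal to 3.75/20 = 0.1875 gives K = 0.0625L.
Substituting into Q = 512: 4·L^(3/4)·(0.0625L)^(1/4) = 512.
Solving, L = 256 and K = 16.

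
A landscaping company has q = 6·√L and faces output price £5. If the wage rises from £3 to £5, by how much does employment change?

ΔL = -16

From P·MP_L = w with MP_L = 3·L^(-1/2), the labor demand is L(w) = (15/w)^(2).
At w = 3: L = 25. At w = 5: L = 9.
ΔL = 9 − 25 = -16.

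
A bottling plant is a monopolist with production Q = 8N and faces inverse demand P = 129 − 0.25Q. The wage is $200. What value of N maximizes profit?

N* = 26

Marginal revenue from the inverse demand is MR = 129 − 0.5Q.
The marginal product is MP_N = 8.
A monopolist hires until marginal revenue product equals the wage: MR·MP_N = w.
(129 − 4N)·8 = 200, so N = 26.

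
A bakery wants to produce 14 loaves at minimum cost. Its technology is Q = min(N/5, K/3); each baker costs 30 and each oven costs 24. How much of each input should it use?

With a fixed-proportions technology, the cost-minimizing bundle uses no slack in either input: N/5 = K/3 = Q.
So N = 5·14 = 70 and K = 3·14 = 42.

N* = 70, K* = 42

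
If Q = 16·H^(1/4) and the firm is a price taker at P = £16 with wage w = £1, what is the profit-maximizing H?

MP_H = (1/4)·16·H^(-3/4) = 4·H^(-3/4).
Profit maximization for a price taker requires P·MP_H = w: 16·4·H^(-3/4) = 1.
So H^(-3/4) = 0.015625, which gives H = 256.

H* = 256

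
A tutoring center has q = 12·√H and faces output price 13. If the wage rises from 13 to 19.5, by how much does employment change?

From P·MP_H = w with MP_H = 6·H^(-1/2), the labor demand is H(w) = (78/w)^(2).
At w = 13: H = 36. At w = 19.5: H = 16.
ΔH = 16 − 36 = -20.

ΔH = -20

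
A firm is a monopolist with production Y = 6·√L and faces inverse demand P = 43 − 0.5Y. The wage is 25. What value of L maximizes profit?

L* = 9

Marginal revenue from the inverse demand is MR = 43 − Y.
The marginal product is MP_L = 3·L^(-1/2).
A monopolist hires until marginal revenue product equals the wage: MR·MP_L = w.
At L, Y = 6·√L. Substituting and solving: (43 − 6·√L)·3·L^(-1/2) = 25 gives L = 9.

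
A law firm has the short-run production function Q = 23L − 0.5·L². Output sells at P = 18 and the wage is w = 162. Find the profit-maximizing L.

L* = 14

The marginal product of L is MP_L = 23 − L.
A price-taking firm hires until the value of the marginal product equals the wage: P·MP_L = w, so 18·(23 − L) = 162.
Then 23 − L = 9, giving L = 14.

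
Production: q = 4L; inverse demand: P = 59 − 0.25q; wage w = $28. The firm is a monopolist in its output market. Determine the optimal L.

Marginal revenue from the inverse demand is MR = 59 − 0.5q.
The marginal product is MP_L = 4.
A monopolist hires until marginal revenue product equals the wage: MR·MP_L = w.
(59 − 2L)·4 = 28, so L = 26.

L* = 26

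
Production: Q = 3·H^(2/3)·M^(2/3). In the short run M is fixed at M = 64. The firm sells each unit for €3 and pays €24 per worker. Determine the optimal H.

With M = 64, MP_H = (2/3)·3·H^(-1/3)·64^(2/3) = 32·H^(-1/3).
Profit maximization for a price taker requires P·MP_H = w: 3·32·H^(-1/3) = 24.
So H^(-1/3) = 0.25, which gives H = 64.

H* = 64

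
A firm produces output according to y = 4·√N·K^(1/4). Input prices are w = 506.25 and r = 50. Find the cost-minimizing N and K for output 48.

Cost minimization requires the marginal rate of technical substitution to equal the input-price ratio: MP_N/MP_K = w/r.
Here MP_N/MP_K = (1/2)·(K/N)/(1/4) = 2·(K/N). Setting this equal to 506.25/50 = 10.125 gives K = 5.0625N.
Substituting into y = 48: 4·N^(1/2)·(5.0625N)^(1/4) = 48.
Solving, N = 16 and K = 81.

N* = 16, K* = 81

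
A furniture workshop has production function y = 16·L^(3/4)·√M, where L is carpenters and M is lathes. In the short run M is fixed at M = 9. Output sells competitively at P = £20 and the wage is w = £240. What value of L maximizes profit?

L* = 81

With M = 9, MP_L = (3/4)·16·L^(-1/4)·9^(1/2) = 36·L^(-1/4).
Profit maximization for a price taker requires P·MP_L = w: 20·36·L^(-1/4) = 240.
So L^(-1/4) = 1/3, which gives L = 81.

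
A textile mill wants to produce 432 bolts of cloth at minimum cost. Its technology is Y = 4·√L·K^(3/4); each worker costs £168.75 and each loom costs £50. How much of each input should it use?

L* = 16, K* = 81

Cost minimization requires the marginal rate of technical substitution to equal the input-price ratio: MP_L/MP_K = w/r.
Here MP_L/MP_K = (1/2)·(K/L)/(3/4) = (2/3)·(K/L). Setting this equal to 168.75/50 = 3.375 gives K = 5.0625L.
Substituting into Y = 432: 4·L^(1/2)·(5.0625L)^(3/4) = 432.
Solving, L = 16 and K = 81.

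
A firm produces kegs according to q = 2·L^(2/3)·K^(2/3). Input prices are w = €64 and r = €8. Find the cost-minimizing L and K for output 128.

L* = 8, K* = 64

Cost minimization requires the marginal rate of technical substitution to equal the input-price ratio: MP_L/MP_K = w/r.
Here MP_L/MP_K = (2/3)·(K/L)/(2/3) = (K/L). Setting this equal to 64/8 = 8 gives K = 8L.
Substituting into q = 128: 2·L^(2/3)·(8L)^(2/3) = 128.
Solving, L = 8 and K = 64.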